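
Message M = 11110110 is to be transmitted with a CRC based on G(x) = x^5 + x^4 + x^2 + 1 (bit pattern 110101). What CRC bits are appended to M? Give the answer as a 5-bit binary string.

Append 5 zeros: 1111011000000. Divide by 110101 (XOR where the leading bit is 1):
  pos 0: 111101 XOR 110101 = 001000
  pos 2: 100010 XOR 110101 = 010111
  pos 3: 101110 XOR 110101 = 011011
  pos 4: 110110 XOR 110101 = 000011
Remainder (last 5 bits) = 11000. This is the CRC / FCS.

11000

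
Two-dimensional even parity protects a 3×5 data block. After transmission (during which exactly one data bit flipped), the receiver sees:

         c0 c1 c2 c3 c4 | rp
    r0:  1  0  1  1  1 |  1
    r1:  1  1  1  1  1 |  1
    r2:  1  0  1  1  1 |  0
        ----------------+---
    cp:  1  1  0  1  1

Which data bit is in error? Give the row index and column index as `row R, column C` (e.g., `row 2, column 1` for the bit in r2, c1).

Recompute each row's even parity and compare to rp:
  r0: data parity 0, sent rp 1 → mismatch
  r1: data parity 1, sent rp 1 → ok
  r2: data parity 0, sent rp 0 → ok
Recompute each column's even parity and compare to cp:
  c0: data parity 1, sent cp 1 → ok
  c1: data parity 1, sent cp 1 → ok
  c2: data parity 1, sent cp 0 → mismatch
  c3: data parity 1, sent cp 1 → ok
  c4: data parity 1, sent cp 1 → ok
Exactly one row (r0) and one column (c2) fail → the flipped bit is at their intersection.

row 0, column 2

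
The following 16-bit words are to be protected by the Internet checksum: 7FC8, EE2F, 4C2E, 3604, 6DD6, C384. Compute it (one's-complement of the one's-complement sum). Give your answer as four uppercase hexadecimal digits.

DE79

One's-complement addition (fold any carry out of bit 15 back into bit 0):
  0x7FC8 + 0xEE2F = 0x16DF7 → wrap carry → 0x6DF8
  0x6DF8 + 0x4C2E = 0x0BA26
  0xBA26 + 0x3604 = 0x0F02A
  0xF02A + 0x6DD6 = 0x15E00 → wrap carry → 0x5E01
  0x5E01 + 0xC384 = 0x12185 → wrap carry → 0x2186
One's-complement sum = 0x2186.
Checksum = ~0x2186 & 0xFFFF = 0xDE79.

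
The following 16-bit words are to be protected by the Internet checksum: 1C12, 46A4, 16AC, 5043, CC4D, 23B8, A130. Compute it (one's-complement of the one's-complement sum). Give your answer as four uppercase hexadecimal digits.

A523

One's-complement addition (fold any carry out of bit 15 back into bit 0):
  0x1C12 + 0x46A4 = 0x062B6
  0x62B6 + 0x16AC = 0x07962
  0x7962 + 0x5043 = 0x0C9A5
  0xC9A5 + 0xCC4D = 0x195F2 → wrap carry → 0x95F3
  0x95F3 + 0x23B8 = 0x0B9AB
  0xB9AB + 0xA130 = 0x15ADB → wrap carry → 0x5ADC
One's-complement sum = 0x5ADC.
Checksum = ~0x5ADC & 0xFFFF = 0xA523.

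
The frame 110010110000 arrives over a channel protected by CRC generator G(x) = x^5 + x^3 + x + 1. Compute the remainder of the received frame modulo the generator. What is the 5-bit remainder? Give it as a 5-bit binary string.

00010

Modulo-2 division of 110010110000 by 101011:
  pos 0: 110010 XOR 101011 = 011001
  pos 1: 110011 XOR 101011 = 011000
  pos 2: 110001 XOR 101011 = 011010
  pos 3: 110100 XOR 101011 = 011111
  pos 4: 111110 XOR 101011 = 010101
  pos 5: 101010 XOR 101011 = 000001
Remainder = 00010 (nonzero — an error is detected).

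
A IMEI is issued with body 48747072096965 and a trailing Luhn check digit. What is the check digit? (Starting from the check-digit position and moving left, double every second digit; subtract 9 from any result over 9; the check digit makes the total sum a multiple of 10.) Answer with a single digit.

Partial digits right→left: 5 6 9 6 9 0 2 7 0 7 4 7 8 4
Double every second digit counting from the check-digit position (so the 1st, 3rd, 5th, ... of the partial from the right).
  doubled (with −9 where >9): 1 9 9 4 0 8 7 → sum 38
  kept as-is: 6 6 0 7 7 7 4 → sum 37
Total = 38 + 37 = 75.
Check digit = (10 − (75 mod 10)) mod 10 = 5.

5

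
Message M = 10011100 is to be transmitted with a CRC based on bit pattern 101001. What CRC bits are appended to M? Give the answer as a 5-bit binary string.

10100

Append 5 zeros: 1001110000000. Divide by 101001 (XOR where the leading bit is 1):
  pos 0: 100111 XOR 101001 = 001110
  pos 2: 111000 XOR 101001 = 010001
  pos 3: 100010 XOR 101001 = 001011
  pos 5: 101100 XOR 101001 = 000101
Remainder (last 5 bits) = 10100. This is the CRC / FCS.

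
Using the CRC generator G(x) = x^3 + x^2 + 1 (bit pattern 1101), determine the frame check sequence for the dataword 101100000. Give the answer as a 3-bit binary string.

001

Append 3 zeros: 101100000000. Divide by 1101 (XOR where the leading bit is 1):
  pos 0: 1011 XOR 1101 = 0110
  pos 1: 1100 XOR 1101 = 0001
  pos 4: 1000 XOR 1101 = 0101
  pos 5: 1010 XOR 1101 = 0111
  pos 6: 1110 XOR 1101 = 0011
  pos 8: 1100 XOR 1101 = 0001
Remainder (last 3 bits) = 001. This is the CRC / FCS.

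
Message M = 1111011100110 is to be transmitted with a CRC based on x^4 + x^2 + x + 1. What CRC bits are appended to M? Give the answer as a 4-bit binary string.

0010

Append 4 zeros: 11110111001100000. Divide by 10111 (XOR where the leading bit is 1):
  pos 0: 11110 XOR 10111 = 01001
  pos 1: 10011 XOR 10111 = 00100
  pos 3: 10011 XOR 10111 = 00100
  pos 5: 10000 XOR 10111 = 00111
  pos 7: 11111 XOR 10111 = 01000
  pos 8: 10000 XOR 10111 = 00111
  pos 10: 11100 XOR 10111 = 01011
  pos 11: 10110 XOR 10111 = 00001
Remainder (last 4 bits) = 0010. This is the CRC / FCS.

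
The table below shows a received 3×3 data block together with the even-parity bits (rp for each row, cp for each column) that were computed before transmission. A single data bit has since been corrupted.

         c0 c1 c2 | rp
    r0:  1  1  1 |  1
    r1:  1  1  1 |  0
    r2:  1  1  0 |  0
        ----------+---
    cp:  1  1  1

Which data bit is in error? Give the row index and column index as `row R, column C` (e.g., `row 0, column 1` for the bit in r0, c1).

Recompute each row's even parity and compare to rp:
  r0: data parity 1, sent rp 1 → ok
  r1: data parity 1, sent rp 0 → mismatch
  r2: data parity 0, sent rp 0 → ok
Recompute each column's even parity and compare to cp:
  c0: data parity 1, sent cp 1 → ok
  c1: data parity 1, sent cp 1 → ok
  c2: data parity 0, sent cp 1 → mismatch
Exactly one row (r1) and one column (c2) fail → the flipped bit is at their intersection.

row 1, column 2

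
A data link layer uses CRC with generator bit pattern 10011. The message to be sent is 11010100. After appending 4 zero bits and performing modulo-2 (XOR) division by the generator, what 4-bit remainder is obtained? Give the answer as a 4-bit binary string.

0000

Append 4 zeros: 110101000000. Divide by 10011 (XOR where the leading bit is 1):
  pos 0: 11010 XOR 10011 = 01001
  pos 1: 10011 XOR 10011 = 00000
Remainder (last 4 bits) = 0000. This is the CRC / FCS.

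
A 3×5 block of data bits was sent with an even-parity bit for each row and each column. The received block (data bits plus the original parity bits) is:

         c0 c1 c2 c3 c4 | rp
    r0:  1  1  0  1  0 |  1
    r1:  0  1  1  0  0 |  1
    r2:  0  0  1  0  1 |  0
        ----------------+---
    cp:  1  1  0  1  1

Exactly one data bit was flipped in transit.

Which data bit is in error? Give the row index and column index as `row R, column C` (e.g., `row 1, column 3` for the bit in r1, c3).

Recompute each row's even parity and compare to rp:
  r0: data parity 1, sent rp 1 → ok
  r1: data parity 0, sent rp 1 → mismatch
  r2: data parity 0, sent rp 0 → ok
Recompute each column's even parity and compare to cp:
  c0: data parity 1, sent cp 1 → ok
  c1: data parity 0, sent cp 1 → mismatch
  c2: data parity 0, sent cp 0 → ok
  c3: data parity 1, sent cp 1 → ok
  c4: data parity 1, sent cp 1 → ok
Exactly one row (r1) and one column (c1) fail → the flipped bit is at their intersection.

row 1, column 1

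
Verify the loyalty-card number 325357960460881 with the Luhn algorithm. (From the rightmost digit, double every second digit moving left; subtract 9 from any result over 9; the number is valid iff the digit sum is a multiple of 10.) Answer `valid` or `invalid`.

valid

From the right, keep odd positions and double even positions (subtract 9 from any doubled value over 9):
  doubled (positions 2,4,...): 7 0 8 3 5 6 4 → sum 33
  kept (positions 1,3,...): 1 8 6 0 9 5 5 3 → sum 37
Total = 70.
70 mod 10 = 0, so the number is valid.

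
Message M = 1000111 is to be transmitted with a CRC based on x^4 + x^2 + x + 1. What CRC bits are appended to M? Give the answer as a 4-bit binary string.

1010

Append 4 zeros: 10001110000. Divide by 10111 (XOR where the leading bit is 1):
  pos 0: 10001 XOR 10111 = 00110
  pos 2: 11011 XOR 10111 = 01100
  pos 3: 11000 XOR 10111 = 01111
  pos 4: 11110 XOR 10111 = 01001
  pos 5: 10010 XOR 10111 = 00101
Remainder (last 4 bits) = 1010. This is the CRC / FCS.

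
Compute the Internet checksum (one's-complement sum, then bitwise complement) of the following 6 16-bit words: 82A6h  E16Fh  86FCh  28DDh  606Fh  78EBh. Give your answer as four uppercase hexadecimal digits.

One's-complement addition (fold any carry out of bit 15 back into bit 0):
  0x82A6 + 0xE16F = 0x16415 → wrap carry → 0x6416
  0x6416 + 0x86FC = 0x0EB12
  0xEB12 + 0x28DD = 0x113EF → wrap carry → 0x13F0
  0x13F0 + 0x606F = 0x0745F
  0x745F + 0x78EB = 0x0ED4A
One's-complement sum = 0xED4A.
Checksum = ~0xED4A & 0xFFFF = 0x12B5.

12B5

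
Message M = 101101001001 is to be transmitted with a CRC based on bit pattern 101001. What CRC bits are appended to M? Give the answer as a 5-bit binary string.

00110

Append 5 zeros: 10110100100100000. Divide by 101001 (XOR where the leading bit is 1):
  pos 0: 101101 XOR 101001 = 000100
  pos 3: 100001 XOR 101001 = 001000
  pos 5: 100000 XOR 101001 = 001001
  pos 7: 100110 XOR 101001 = 001111
  pos 9: 111100 XOR 101001 = 010101
  pos 10: 101010 XOR 101001 = 000011
Remainder (last 5 bits) = 00110. This is the CRC / FCS.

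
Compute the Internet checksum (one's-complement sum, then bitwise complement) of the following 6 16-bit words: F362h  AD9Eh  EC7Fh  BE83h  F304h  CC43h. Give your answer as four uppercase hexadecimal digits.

F4B1

One's-complement addition (fold any carry out of bit 15 back into bit 0):
  0xF362 + 0xAD9E = 0x1A100 → wrap carry → 0xA101
  0xA101 + 0xEC7F = 0x18D80 → wrap carry → 0x8D81
  0x8D81 + 0xBE83 = 0x14C04 → wrap carry → 0x4C05
  0x4C05 + 0xF304 = 0x13F09 → wrap carry → 0x3F0A
  0x3F0A + 0xCC43 = 0x10B4D → wrap carry → 0x0B4E
One's-complement sum = 0x0B4E.
Checksum = ~0x0B4E & 0xFFFF = 0xF4B1.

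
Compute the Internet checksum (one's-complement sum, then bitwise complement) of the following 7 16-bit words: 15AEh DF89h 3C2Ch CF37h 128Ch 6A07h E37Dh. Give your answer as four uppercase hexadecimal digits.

9F52

One's-complement addition (fold any carry out of bit 15 back into bit 0):
  0x15AE + 0xDF89 = 0x0F537
  0xF537 + 0x3C2C = 0x13163 → wrap carry → 0x3164
  0x3164 + 0xCF37 = 0x1009B → wrap carry → 0x009C
  0x009C + 0x128C = 0x01328
  0x1328 + 0x6A07 = 0x07D2F
  0x7D2F + 0xE37D = 0x160AC → wrap carry → 0x60AD
One's-complement sum = 0x60AD.
Checksum = ~0x60AD & 0xFFFF = 0x9F52.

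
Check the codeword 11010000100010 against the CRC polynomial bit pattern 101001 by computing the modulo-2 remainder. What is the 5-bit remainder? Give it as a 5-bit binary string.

Modulo-2 division of 11010000100010 by 101001:
  pos 0: 110100 XOR 101001 = 011101
  pos 1: 111010 XOR 101001 = 010011
  pos 2: 100110 XOR 101001 = 001111
  pos 4: 111110 XOR 101001 = 010111
  pos 5: 101110 XOR 101001 = 000111
  pos 8: 111010 XOR 101001 = 010011
Remainder = 10011 (nonzero — an error is detected).

10011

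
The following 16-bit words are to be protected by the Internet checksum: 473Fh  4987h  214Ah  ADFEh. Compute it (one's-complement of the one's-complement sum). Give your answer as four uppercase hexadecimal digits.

9FF0

One's-complement addition (fold any carry out of bit 15 back into bit 0):
  0x473F + 0x4987 = 0x090C6
  0x90C6 + 0x214A = 0x0B210
  0xB210 + 0xADFE = 0x1600E → wrap carry → 0x600F
One's-complement sum = 0x600F.
Checksum = ~0x600F & 0xFFFF = 0x9FF0.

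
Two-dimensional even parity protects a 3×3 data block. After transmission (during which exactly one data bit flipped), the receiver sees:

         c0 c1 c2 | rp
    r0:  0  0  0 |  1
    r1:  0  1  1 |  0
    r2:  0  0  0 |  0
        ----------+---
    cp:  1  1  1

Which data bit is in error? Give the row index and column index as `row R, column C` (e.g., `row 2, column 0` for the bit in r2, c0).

row 0, column 0

Recompute each row's even parity and compare to rp:
  r0: data parity 0, sent rp 1 → mismatch
  r1: data parity 0, sent rp 0 → ok
  r2: data parity 0, sent rp 0 → ok
Recompute each column's even parity and compare to cp:
  c0: data parity 0, sent cp 1 → mismatch
  c1: data parity 1, sent cp 1 → ok
  c2: data parity 1, sent cp 1 → ok
Exactly one row (r0) and one column (c0) fail → the flipped bit is at their intersection.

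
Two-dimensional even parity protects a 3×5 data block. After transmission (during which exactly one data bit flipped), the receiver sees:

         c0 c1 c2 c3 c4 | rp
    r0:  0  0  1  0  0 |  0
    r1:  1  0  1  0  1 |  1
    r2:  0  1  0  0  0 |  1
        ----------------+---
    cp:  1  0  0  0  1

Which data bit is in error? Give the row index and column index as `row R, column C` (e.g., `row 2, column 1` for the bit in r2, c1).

row 0, column 1

Recompute each row's even parity and compare to rp:
  r0: data parity 1, sent rp 0 → mismatch
  r1: data parity 1, sent rp 1 → ok
  r2: data parity 1, sent rp 1 → ok
Recompute each column's even parity and compare to cp:
  c0: data parity 1, sent cp 1 → ok
  c1: data parity 1, sent cp 0 → mismatch
  c2: data parity 0, sent cp 0 → ok
  c3: data parity 0, sent cp 0 → ok
  c4: data parity 1, sent cp 1 → ok
Exactly one row (r0) and one column (c1) fail → the flipped bit is at their intersection.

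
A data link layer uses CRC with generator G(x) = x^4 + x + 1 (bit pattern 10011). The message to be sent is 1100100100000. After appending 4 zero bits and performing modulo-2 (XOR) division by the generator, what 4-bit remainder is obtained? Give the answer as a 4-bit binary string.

Append 4 zeros: 11001001000000000. Divide by 10011 (XOR where the leading bit is 1):
  pos 0: 11001 XOR 10011 = 01010
  pos 1: 10100 XOR 10011 = 00111
  pos 3: 11101 XOR 10011 = 01110
  pos 4: 11100 XOR 10011 = 01111
  pos 5: 11110 XOR 10011 = 01101
  pos 6: 11010 XOR 10011 = 01001
  pos 7: 10010 XOR 10011 = 00001
  pos 11: 10000 XOR 10011 = 00011
Remainder (last 4 bits) = 0110. This is the CRC / FCS.

0110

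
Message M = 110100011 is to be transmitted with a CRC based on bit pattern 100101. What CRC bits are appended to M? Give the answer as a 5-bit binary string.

01100

Append 5 zeros: 11010001100000. Divide by 100101 (XOR where the leading bit is 1):
  pos 0: 110100 XOR 100101 = 010001
  pos 1: 100010 XOR 100101 = 000111
  pos 4: 111110 XOR 100101 = 011011
  pos 5: 110110 XOR 100101 = 010011
  pos 6: 100110 XOR 100101 = 000011
Remainder (last 5 bits) = 01100. This is the CRC / FCS.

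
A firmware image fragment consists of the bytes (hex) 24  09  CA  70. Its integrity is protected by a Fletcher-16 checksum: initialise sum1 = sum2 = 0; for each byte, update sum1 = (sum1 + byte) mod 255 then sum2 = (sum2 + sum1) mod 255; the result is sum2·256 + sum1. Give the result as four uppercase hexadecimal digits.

B168

Running sums (mod 255):
  after byte 0 (24): sum1=36, sum2=36
  after byte 1 (09): sum1=45, sum2=81
  after byte 2 (CA): sum1=247, sum2=73
  after byte 3 (70): sum1=104, sum2=177
Checksum = sum2·256 + sum1 = 177·256 + 104 = 45416 = 0xB168.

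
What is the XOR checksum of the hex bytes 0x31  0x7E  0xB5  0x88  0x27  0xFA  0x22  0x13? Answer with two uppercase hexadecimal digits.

XOR the bytes together:
  start with 0x31
  0x31 ⊕ 0x7E = 0x4F
  0x4F ⊕ 0xB5 = 0xFA
  0xFA ⊕ 0x88 = 0x72
  0x72 ⊕ 0x27 = 0x55
  0x55 ⊕ 0xFA = 0xAF
  0xAF ⊕ 0x22 = 0x8D
  0x8D ⊕ 0x13 = 0x9E

9E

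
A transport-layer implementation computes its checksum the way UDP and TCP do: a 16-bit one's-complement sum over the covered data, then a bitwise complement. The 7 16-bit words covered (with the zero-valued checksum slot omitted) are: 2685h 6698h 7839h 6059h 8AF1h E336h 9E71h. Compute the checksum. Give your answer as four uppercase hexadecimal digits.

One's-complement addition (fold any carry out of bit 15 back into bit 0):
  0x2685 + 0x6698 = 0x08D1D
  0x8D1D + 0x7839 = 0x10556 → wrap carry → 0x0557
  0x0557 + 0x6059 = 0x065B0
  0x65B0 + 0x8AF1 = 0x0F0A1
  0xF0A1 + 0xE336 = 0x1D3D7 → wrap carry → 0xD3D8
  0xD3D8 + 0x9E71 = 0x17249 → wrap carry → 0x724A
One's-complement sum = 0x724A.
Checksum = ~0x724A & 0xFFFF = 0x8DB5.

8DB5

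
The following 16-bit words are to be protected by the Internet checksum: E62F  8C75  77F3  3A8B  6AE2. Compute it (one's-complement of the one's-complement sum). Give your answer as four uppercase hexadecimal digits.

One's-complement addition (fold any carry out of bit 15 back into bit 0):
  0xE62F + 0x8C75 = 0x172A4 → wrap carry → 0x72A5
  0x72A5 + 0x77F3 = 0x0EA98
  0xEA98 + 0x3A8B = 0x12523 → wrap carry → 0x2524
  0x2524 + 0x6AE2 = 0x09006
One's-complement sum = 0x9006.
Checksum = ~0x9006 & 0xFFFF = 0x6FF9.

6FF9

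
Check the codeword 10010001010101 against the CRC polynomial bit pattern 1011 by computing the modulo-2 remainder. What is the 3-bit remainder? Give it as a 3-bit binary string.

000

Modulo-2 division of 10010001010101 by 1011:
  pos 0: 1001 XOR 1011 = 0010
  pos 2: 1000 XOR 1011 = 0011
  pos 4: 1101 XOR 1011 = 0110
  pos 5: 1100 XOR 1011 = 0111
  pos 6: 1111 XOR 1011 = 0100
  pos 7: 1000 XOR 1011 = 0011
  pos 9: 1110 XOR 1011 = 0101
  pos 10: 1011 XOR 1011 = 0000
Remainder = 000 (zero — the frame passes the CRC check).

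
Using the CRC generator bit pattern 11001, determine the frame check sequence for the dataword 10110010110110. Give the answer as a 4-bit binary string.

1011

Append 4 zeros: 101100101101100000. Divide by 11001 (XOR where the leading bit is 1):
  pos 0: 10110 XOR 11001 = 01111
  pos 1: 11110 XOR 11001 = 00111
  pos 3: 11110 XOR 11001 = 00111
  pos 5: 11111 XOR 11001 = 00110
  pos 7: 11001 XOR 11001 = 00000
  pos 12: 10000 XOR 11001 = 01001
  pos 13: 10010 XOR 11001 = 01011
Remainder (last 4 bits) = 1011. This is the CRC / FCS.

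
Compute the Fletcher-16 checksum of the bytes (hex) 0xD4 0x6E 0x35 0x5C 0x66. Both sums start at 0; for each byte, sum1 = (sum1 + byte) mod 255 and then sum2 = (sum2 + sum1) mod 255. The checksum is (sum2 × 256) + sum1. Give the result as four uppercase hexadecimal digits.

A03B

Running sums (mod 255):
  after byte 0 (0xD4): sum1=212, sum2=212
  after byte 1 (0x6E): sum1=67, sum2=24
  after byte 2 (0x35): sum1=120, sum2=144
  after byte 3 (0x5C): sum1=212, sum2=101
  after byte 4 (0x66): sum1=59, sum2=160
Checksum = sum2·256 + sum1 = 160·256 + 59 = 41019 = 0xA03B.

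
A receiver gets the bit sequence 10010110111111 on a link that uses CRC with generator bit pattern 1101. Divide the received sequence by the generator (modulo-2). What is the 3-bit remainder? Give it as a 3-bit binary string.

110

Modulo-2 division of 10010110111111 by 1101:
  pos 0: 1001 XOR 1101 = 0100
  pos 1: 1000 XOR 1101 = 0101
  pos 2: 1011 XOR 1101 = 0110
  pos 3: 1101 XOR 1101 = 0000
  pos 8: 1111 XOR 1101 = 0010
  pos 10: 1011 XOR 1101 = 0110
Remainder = 110 (nonzero — an error is detected).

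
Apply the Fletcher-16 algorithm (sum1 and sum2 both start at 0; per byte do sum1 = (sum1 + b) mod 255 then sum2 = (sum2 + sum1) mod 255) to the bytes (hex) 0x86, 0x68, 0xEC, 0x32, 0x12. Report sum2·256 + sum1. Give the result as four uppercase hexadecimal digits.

Running sums (mod 255):
  after byte 0 (0x86): sum1=134, sum2=134
  after byte 1 (0x68): sum1=238, sum2=117
  after byte 2 (0xEC): sum1=219, sum2=81
  after byte 3 (0x32): sum1=14, sum2=95
  after byte 4 (0x12): sum1=32, sum2=127
Checksum = sum2·256 + sum1 = 127·256 + 32 = 32544 = 0x7F20.

7F20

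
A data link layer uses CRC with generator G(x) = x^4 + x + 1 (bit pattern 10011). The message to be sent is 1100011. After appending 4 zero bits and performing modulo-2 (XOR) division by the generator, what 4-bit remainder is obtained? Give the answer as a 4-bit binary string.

1000

Append 4 zeros: 11000110000. Divide by 10011 (XOR where the leading bit is 1):
  pos 0: 11000 XOR 10011 = 01011
  pos 1: 10111 XOR 10011 = 00100
  pos 3: 10010 XOR 10011 = 00001
Remainder (last 4 bits) = 1000. This is the CRC / FCS.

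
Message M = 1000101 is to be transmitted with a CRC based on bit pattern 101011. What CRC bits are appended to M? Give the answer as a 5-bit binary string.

00001

Append 5 zeros: 100010100000. Divide by 101011 (XOR where the leading bit is 1):
  pos 0: 100010 XOR 101011 = 001001
  pos 2: 100110 XOR 101011 = 001101
  pos 4: 110100 XOR 101011 = 011111
  pos 5: 111110 XOR 101011 = 010101
  pos 6: 101010 XOR 101011 = 000001
Remainder (last 5 bits) = 00001. This is the CRC / FCS.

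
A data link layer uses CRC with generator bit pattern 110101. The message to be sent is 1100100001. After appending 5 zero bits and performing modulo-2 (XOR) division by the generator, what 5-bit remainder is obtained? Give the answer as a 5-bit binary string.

00101

Append 5 zeros: 110010000100000. Divide by 110101 (XOR where the leading bit is 1):
  pos 0: 110010 XOR 110101 = 000111
  pos 3: 111000 XOR 110101 = 001101
  pos 5: 110110 XOR 110101 = 000011
  pos 9: 110000 XOR 110101 = 000101
Remainder (last 5 bits) = 00101. This is the CRC / FCS.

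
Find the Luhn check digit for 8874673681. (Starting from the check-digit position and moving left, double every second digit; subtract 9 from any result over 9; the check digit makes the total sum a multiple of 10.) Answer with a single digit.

3

Partial digits right→left: 1 8 6 3 7 6 4 7 8 8
Double every second digit counting from the check-digit position (so the 1st, 3rd, 5th, ... of the partial from the right).
  doubled (with −9 where >9): 2 3 5 8 7 → sum 25
  kept as-is: 8 3 6 7 8 → sum 32
Total = 25 + 32 = 57.
Check digit = (10 − (57 mod 10)) mod 10 = 3.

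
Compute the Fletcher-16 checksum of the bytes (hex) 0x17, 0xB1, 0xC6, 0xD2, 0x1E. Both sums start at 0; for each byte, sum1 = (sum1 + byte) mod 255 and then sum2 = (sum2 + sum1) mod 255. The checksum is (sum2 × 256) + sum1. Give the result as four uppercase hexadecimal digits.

5280

Running sums (mod 255):
  after byte 0 (0x17): sum1=23, sum2=23
  after byte 1 (0xB1): sum1=200, sum2=223
  after byte 2 (0xC6): sum1=143, sum2=111
  after byte 3 (0xD2): sum1=98, sum2=209
  after byte 4 (0x1E): sum1=128, sum2=82
Checksum = sum2·256 + sum1 = 82·256 + 128 = 21120 = 0x5280.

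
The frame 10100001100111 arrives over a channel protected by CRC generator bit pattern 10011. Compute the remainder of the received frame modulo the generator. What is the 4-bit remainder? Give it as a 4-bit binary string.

Modulo-2 division of 10100001100111 by 10011:
  pos 0: 10100 XOR 10011 = 00111
  pos 2: 11100 XOR 10011 = 01111
  pos 3: 11111 XOR 10011 = 01100
  pos 4: 11001 XOR 10011 = 01010
  pos 5: 10100 XOR 10011 = 00111
  pos 7: 11101 XOR 10011 = 01110
  pos 8: 11101 XOR 10011 = 01110
  pos 9: 11101 XOR 10011 = 01110
Remainder = 1110 (nonzero — an error is detected).

1110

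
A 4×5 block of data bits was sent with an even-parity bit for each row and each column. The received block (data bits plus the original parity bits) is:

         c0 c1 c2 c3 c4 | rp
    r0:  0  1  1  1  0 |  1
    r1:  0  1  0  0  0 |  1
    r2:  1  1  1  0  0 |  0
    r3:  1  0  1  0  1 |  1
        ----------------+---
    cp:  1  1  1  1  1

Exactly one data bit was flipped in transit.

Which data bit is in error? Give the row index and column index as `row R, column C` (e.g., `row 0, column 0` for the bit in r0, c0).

Recompute each row's even parity and compare to rp:
  r0: data parity 1, sent rp 1 → ok
  r1: data parity 1, sent rp 1 → ok
  r2: data parity 1, sent rp 0 → mismatch
  r3: data parity 1, sent rp 1 → ok
Recompute each column's even parity and compare to cp:
  c0: data parity 0, sent cp 1 → mismatch
  c1: data parity 1, sent cp 1 → ok
  c2: data parity 1, sent cp 1 → ok
  c3: data parity 1, sent cp 1 → ok
  c4: data parity 1, sent cp 1 → ok
Exactly one row (r2) and one column (c0) fail → the flipped bit is at their intersection.

row 2, column 0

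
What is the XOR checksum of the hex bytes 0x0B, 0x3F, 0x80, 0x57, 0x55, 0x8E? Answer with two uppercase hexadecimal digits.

XOR the bytes together:
  start with 0x0B
  0x0B ⊕ 0x3F = 0x34
  0x34 ⊕ 0x80 = 0xB4
  0xB4 ⊕ 0x57 = 0xE3
  0xE3 ⊕ 0x55 = 0xB6
  0xB6 ⊕ 0x8E = 0x38

38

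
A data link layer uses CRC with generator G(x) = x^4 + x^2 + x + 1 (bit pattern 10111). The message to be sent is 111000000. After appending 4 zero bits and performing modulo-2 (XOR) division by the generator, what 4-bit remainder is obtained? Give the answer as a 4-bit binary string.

0001

Append 4 zeros: 1110000000000. Divide by 10111 (XOR where the leading bit is 1):
  pos 0: 11100 XOR 10111 = 01011
  pos 1: 10110 XOR 10111 = 00001
  pos 5: 10000 XOR 10111 = 00111
  pos 7: 11100 XOR 10111 = 01011
  pos 8: 10110 XOR 10111 = 00001
Remainder (last 4 bits) = 0001. This is the CRC / FCS.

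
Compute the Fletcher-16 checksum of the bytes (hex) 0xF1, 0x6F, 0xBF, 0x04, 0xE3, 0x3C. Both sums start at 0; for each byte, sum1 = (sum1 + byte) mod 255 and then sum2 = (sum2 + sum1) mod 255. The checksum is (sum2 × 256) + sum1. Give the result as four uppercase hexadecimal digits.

E745

Running sums (mod 255):
  after byte 0 (0xF1): sum1=241, sum2=241
  after byte 1 (0x6F): sum1=97, sum2=83
  after byte 2 (0xBF): sum1=33, sum2=116
  after byte 3 (0x04): sum1=37, sum2=153
  after byte 4 (0xE3): sum1=9, sum2=162
  after byte 5 (0x3C): sum1=69, sum2=231
Checksum = sum2·256 + sum1 = 231·256 + 69 = 59205 = 0xE745.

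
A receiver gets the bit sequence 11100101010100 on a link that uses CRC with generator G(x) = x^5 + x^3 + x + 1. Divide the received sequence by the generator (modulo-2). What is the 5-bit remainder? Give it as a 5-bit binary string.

Modulo-2 division of 11100101010100 by 101011:
  pos 0: 111001 XOR 101011 = 010010
  pos 1: 100100 XOR 101011 = 001111
  pos 3: 111110 XOR 101011 = 010101
  pos 4: 101011 XOR 101011 = 000000
Remainder = 00100 (nonzero — an error is detected).

00100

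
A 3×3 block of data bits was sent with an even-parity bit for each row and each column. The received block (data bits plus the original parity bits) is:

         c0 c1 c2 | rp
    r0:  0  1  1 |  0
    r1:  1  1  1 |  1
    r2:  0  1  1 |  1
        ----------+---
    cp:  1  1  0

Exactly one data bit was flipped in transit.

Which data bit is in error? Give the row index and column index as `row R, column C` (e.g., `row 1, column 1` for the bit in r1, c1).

row 2, column 2

Recompute each row's even parity and compare to rp:
  r0: data parity 0, sent rp 0 → ok
  r1: data parity 1, sent rp 1 → ok
  r2: data parity 0, sent rp 1 → mismatch
Recompute each column's even parity and compare to cp:
  c0: data parity 1, sent cp 1 → ok
  c1: data parity 1, sent cp 1 → ok
  c2: data parity 1, sent cp 0 → mismatch
Exactly one row (r2) and one column (c2) fail → the flipped bit is at their intersection.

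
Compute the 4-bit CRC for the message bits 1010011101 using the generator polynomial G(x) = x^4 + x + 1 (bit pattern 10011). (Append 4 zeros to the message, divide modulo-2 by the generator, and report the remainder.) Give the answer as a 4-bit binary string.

Append 4 zeros: 10100111010000. Divide by 10011 (XOR where the leading bit is 1):
  pos 0: 10100 XOR 10011 = 00111
  pos 2: 11111 XOR 10011 = 01100
  pos 3: 11001 XOR 10011 = 01010
  pos 4: 10100 XOR 10011 = 00111
  pos 6: 11110 XOR 10011 = 01101
  pos 7: 11010 XOR 10011 = 01001
  pos 8: 10010 XOR 10011 = 00001
Remainder (last 4 bits) = 0010. This is the CRC / FCS.

0010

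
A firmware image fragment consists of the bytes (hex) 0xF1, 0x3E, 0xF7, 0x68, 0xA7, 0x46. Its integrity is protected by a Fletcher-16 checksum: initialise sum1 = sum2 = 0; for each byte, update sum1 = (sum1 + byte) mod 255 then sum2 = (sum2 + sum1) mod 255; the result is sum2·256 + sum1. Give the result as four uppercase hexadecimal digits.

917E

Running sums (mod 255):
  after byte 0 (0xF1): sum1=241, sum2=241
  after byte 1 (0x3E): sum1=48, sum2=34
  after byte 2 (0xF7): sum1=40, sum2=74
  after byte 3 (0x68): sum1=144, sum2=218
  after byte 4 (0xA7): sum1=56, sum2=19
  after byte 5 (0x46): sum1=126, sum2=145
Checksum = sum2·256 + sum1 = 145·256 + 126 = 37246 = 0x917E.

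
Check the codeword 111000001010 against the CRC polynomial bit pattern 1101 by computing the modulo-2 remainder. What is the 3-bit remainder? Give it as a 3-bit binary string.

001

Modulo-2 division of 111000001010 by 1101:
  pos 0: 1110 XOR 1101 = 0011
  pos 2: 1100 XOR 1101 = 0001
  pos 5: 1001 XOR 1101 = 0100
  pos 6: 1000 XOR 1101 = 0101
  pos 7: 1011 XOR 1101 = 0110
  pos 8: 1100 XOR 1101 = 0001
Remainder = 001 (nonzero — an error is detected).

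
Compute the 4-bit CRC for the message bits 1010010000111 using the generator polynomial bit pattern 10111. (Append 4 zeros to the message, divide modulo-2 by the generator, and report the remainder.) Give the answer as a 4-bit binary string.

Append 4 zeros: 10100100001110000. Divide by 10111 (XOR where the leading bit is 1):
  pos 0: 10100 XOR 10111 = 00011
  pos 3: 11100 XOR 10111 = 01011
  pos 4: 10110 XOR 10111 = 00001
  pos 8: 10111 XOR 10111 = 00000
Remainder (last 4 bits) = 0000. This is the CRC / FCS.

0000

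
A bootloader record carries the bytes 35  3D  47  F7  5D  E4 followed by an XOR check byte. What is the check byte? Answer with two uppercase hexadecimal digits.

01

XOR the bytes together:
  start with 0x35
  0x35 ⊕ 0x3D = 0x08
  0x08 ⊕ 0x47 = 0x4F
  0x4F ⊕ 0xF7 = 0xB8
  0xB8 ⊕ 0x5D = 0xE5
  0xE5 ⊕ 0xE4 = 0x01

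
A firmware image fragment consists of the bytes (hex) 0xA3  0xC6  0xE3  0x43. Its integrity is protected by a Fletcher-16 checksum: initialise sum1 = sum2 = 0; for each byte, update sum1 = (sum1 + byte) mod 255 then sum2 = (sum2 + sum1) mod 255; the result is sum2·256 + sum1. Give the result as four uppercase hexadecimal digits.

ED91

Running sums (mod 255):
  after byte 0 (0xA3): sum1=163, sum2=163
  after byte 1 (0xC6): sum1=106, sum2=14
  after byte 2 (0xE3): sum1=78, sum2=92
  after byte 3 (0x43): sum1=145, sum2=237
Checksum = sum2·256 + sum1 = 237·256 + 145 = 60817 = 0xED91.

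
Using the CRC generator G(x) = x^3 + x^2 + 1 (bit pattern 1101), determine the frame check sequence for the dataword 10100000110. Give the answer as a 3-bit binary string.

101

Append 3 zeros: 10100000110000. Divide by 1101 (XOR where the leading bit is 1):
  pos 0: 1010 XOR 1101 = 0111
  pos 1: 1110 XOR 1101 = 0011
  pos 3: 1100 XOR 1101 = 0001
  pos 6: 1011 XOR 1101 = 0110
  pos 7: 1100 XOR 1101 = 0001
  pos 10: 1000 XOR 1101 = 0101
Remainder (last 3 bits) = 101. This is the CRC / FCS.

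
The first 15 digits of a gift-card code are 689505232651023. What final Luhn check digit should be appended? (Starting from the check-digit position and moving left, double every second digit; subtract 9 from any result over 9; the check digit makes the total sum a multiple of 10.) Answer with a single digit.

Partial digits right→left: 3 2 0 1 5 6 2 3 2 5 0 5 9 8 6
Double every second digit counting from the check-digit position (so the 1st, 3rd, 5th, ... of the partial from the right).
  doubled (with −9 where >9): 6 0 1 4 4 0 9 3 → sum 27
  kept as-is: 2 1 6 3 5 5 8 → sum 30
Total = 27 + 30 = 57.
Check digit = (10 − (57 mod 10)) mod 10 = 3.

3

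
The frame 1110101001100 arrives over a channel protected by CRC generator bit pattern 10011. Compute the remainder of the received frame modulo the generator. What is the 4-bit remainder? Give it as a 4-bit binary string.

Modulo-2 division of 1110101001100 by 10011:
  pos 0: 11101 XOR 10011 = 01110
  pos 1: 11100 XOR 10011 = 01111
  pos 2: 11111 XOR 10011 = 01100
  pos 3: 11000 XOR 10011 = 01011
  pos 4: 10110 XOR 10011 = 00101
  pos 6: 10111 XOR 10011 = 00100
  pos 8: 10000 XOR 10011 = 00011
Remainder = 0011 (nonzero — an error is detected).

0011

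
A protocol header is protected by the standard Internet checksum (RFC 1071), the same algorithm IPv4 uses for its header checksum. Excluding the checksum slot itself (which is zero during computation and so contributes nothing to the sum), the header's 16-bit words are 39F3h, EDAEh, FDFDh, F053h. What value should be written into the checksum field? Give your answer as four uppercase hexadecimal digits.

One's-complement addition (fold any carry out of bit 15 back into bit 0):
  0x39F3 + 0xEDAE = 0x127A1 → wrap carry → 0x27A2
  0x27A2 + 0xFDFD = 0x1259F → wrap carry → 0x25A0
  0x25A0 + 0xF053 = 0x115F3 → wrap carry → 0x15F4
One's-complement sum = 0x15F4.
Checksum = ~0x15F4 & 0xFFFF = 0xEA0B.

EA0B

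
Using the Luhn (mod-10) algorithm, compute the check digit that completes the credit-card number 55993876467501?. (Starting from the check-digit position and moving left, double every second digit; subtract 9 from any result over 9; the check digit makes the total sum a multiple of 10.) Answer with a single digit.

9

Partial digits right→left: 1 0 5 7 6 4 6 7 8 3 9 9 5 5
Double every second digit counting from the check-digit position (so the 1st, 3rd, 5th, ... of the partial from the right).
  doubled (with −9 where >9): 2 1 3 3 7 9 1 → sum 26
  kept as-is: 0 7 4 7 3 9 5 → sum 35
Total = 26 + 35 = 61.
Check digit = (10 − (61 mod 10)) mod 10 = 9.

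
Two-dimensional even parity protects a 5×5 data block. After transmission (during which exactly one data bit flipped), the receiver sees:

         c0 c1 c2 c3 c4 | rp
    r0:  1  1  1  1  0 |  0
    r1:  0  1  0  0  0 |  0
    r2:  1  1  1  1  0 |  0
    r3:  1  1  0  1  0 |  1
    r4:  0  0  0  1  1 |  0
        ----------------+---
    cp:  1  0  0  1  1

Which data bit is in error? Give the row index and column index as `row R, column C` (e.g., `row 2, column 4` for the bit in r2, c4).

row 1, column 3

Recompute each row's even parity and compare to rp:
  r0: data parity 0, sent rp 0 → ok
  r1: data parity 1, sent rp 0 → mismatch
  r2: data parity 0, sent rp 0 → ok
  r3: data parity 1, sent rp 1 → ok
  r4: data parity 0, sent rp 0 → ok
Recompute each column's even parity and compare to cp:
  c0: data parity 1, sent cp 1 → ok
  c1: data parity 0, sent cp 0 → ok
  c2: data parity 0, sent cp 0 → ok
  c3: data parity 0, sent cp 1 → mismatch
  c4: data parity 1, sent cp 1 → ok
Exactly one row (r1) and one column (c3) fail → the flipped bit is at their intersection.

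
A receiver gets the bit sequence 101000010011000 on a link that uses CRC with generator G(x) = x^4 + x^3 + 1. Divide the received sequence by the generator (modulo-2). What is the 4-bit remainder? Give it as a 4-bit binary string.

1001

Modulo-2 division of 101000010011000 by 11001:
  pos 0: 10100 XOR 11001 = 01101
  pos 1: 11010 XOR 11001 = 00011
  pos 4: 11010 XOR 11001 = 00011
  pos 7: 11011 XOR 11001 = 00010
  pos 10: 10000 XOR 11001 = 01001
Remainder = 1001 (nonzero — an error is detected).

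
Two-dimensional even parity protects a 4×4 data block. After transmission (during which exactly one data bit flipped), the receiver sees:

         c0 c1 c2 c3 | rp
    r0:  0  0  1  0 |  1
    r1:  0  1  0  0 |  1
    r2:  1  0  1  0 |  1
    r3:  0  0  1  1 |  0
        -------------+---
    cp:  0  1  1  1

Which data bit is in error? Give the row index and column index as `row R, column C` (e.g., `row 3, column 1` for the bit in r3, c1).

Recompute each row's even parity and compare to rp:
  r0: data parity 1, sent rp 1 → ok
  r1: data parity 1, sent rp 1 → ok
  r2: data parity 0, sent rp 1 → mismatch
  r3: data parity 0, sent rp 0 → ok
Recompute each column's even parity and compare to cp:
  c0: data parity 1, sent cp 0 → mismatch
  c1: data parity 1, sent cp 1 → ok
  c2: data parity 1, sent cp 1 → ok
  c3: data parity 1, sent cp 1 → ok
Exactly one row (r2) and one column (c0) fail → the flipped bit is at their intersection.

row 2, column 0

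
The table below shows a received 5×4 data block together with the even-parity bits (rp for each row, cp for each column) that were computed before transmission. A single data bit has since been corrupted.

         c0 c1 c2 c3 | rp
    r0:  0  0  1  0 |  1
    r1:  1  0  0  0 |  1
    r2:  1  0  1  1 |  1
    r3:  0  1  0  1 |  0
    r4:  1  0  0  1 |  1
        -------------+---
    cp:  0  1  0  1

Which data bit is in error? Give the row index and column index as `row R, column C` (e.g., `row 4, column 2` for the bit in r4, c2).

row 4, column 0

Recompute each row's even parity and compare to rp:
  r0: data parity 1, sent rp 1 → ok
  r1: data parity 1, sent rp 1 → ok
  r2: data parity 1, sent rp 1 → ok
  r3: data parity 0, sent rp 0 → ok
  r4: data parity 0, sent rp 1 → mismatch
Recompute each column's even parity and compare to cp:
  c0: data parity 1, sent cp 0 → mismatch
  c1: data parity 1, sent cp 1 → ok
  c2: data parity 0, sent cp 0 → ok
  c3: data parity 1, sent cp 1 → ok
Exactly one row (r4) and one column (c0) fail → the flipped bit is at their intersection.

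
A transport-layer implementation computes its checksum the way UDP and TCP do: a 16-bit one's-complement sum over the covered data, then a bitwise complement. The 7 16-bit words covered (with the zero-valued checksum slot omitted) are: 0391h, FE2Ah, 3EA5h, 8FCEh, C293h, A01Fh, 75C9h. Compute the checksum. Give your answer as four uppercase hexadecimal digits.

5753

One's-complement addition (fold any carry out of bit 15 back into bit 0):
  0x0391 + 0xFE2A = 0x101BB → wrap carry → 0x01BC
  0x01BC + 0x3EA5 = 0x04061
  0x4061 + 0x8FCE = 0x0D02F
  0xD02F + 0xC293 = 0x192C2 → wrap carry → 0x92C3
  0x92C3 + 0xA01F = 0x132E2 → wrap carry → 0x32E3
  0x32E3 + 0x75C9 = 0x0A8AC
One's-complement sum = 0xA8AC.
Checksum = ~0xA8AC & 0xFFFF = 0x5753.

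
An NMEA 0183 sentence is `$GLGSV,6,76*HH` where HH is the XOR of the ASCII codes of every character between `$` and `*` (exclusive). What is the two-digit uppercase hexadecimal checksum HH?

7E

XOR the ASCII codes of the payload characters:
  'G' = 0x47 → acc = 0x47
  'L' = 0x4C → acc = 0x0B
  'G' = 0x47 → acc = 0x4C
  'S' = 0x53 → acc = 0x1F
  'V' = 0x56 → acc = 0x49
  ',' = 0x2C → acc = 0x65
  '6' = 0x36 → acc = 0x53
  ',' = 0x2C → acc = 0x7F
  '7' = 0x37 → acc = 0x48
  '6' = 0x36 → acc = 0x7E
Checksum = 0x7E.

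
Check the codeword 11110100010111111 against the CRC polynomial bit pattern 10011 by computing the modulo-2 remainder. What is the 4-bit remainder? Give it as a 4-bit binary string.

1000

Modulo-2 division of 11110100010111111 by 10011:
  pos 0: 11110 XOR 10011 = 01101
  pos 1: 11011 XOR 10011 = 01000
  pos 2: 10000 XOR 10011 = 00011
  pos 5: 11001 XOR 10011 = 01010
  pos 6: 10100 XOR 10011 = 00111
  pos 8: 11111 XOR 10011 = 01100
  pos 9: 11001 XOR 10011 = 01010
  pos 10: 10101 XOR 10011 = 00110
  pos 12: 11011 XOR 10011 = 01000
Remainder = 1000 (nonzero — an error is detected).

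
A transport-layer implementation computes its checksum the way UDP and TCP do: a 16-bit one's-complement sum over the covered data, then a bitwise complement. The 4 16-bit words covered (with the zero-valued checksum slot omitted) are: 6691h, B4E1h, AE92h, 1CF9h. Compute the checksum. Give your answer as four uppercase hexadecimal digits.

One's-complement addition (fold any carry out of bit 15 back into bit 0):
  0x6691 + 0xB4E1 = 0x11B72 → wrap carry → 0x1B73
  0x1B73 + 0xAE92 = 0x0CA05
  0xCA05 + 0x1CF9 = 0x0E6FE
One's-complement sum = 0xE6FE.
Checksum = ~0xE6FE & 0xFFFF = 0x1901.

1901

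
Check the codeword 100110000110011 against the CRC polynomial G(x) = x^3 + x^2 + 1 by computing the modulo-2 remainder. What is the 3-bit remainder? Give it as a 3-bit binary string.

Modulo-2 division of 100110000110011 by 1101:
  pos 0: 1001 XOR 1101 = 0100
  pos 1: 1001 XOR 1101 = 0100
  pos 2: 1000 XOR 1101 = 0101
  pos 3: 1010 XOR 1101 = 0111
  pos 4: 1110 XOR 1101 = 0011
  pos 6: 1101 XOR 1101 = 0000
  pos 10: 1001 XOR 1101 = 0100
  pos 11: 1001 XOR 1101 = 0100
Remainder = 100 (nonzero — an error is detected).

100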